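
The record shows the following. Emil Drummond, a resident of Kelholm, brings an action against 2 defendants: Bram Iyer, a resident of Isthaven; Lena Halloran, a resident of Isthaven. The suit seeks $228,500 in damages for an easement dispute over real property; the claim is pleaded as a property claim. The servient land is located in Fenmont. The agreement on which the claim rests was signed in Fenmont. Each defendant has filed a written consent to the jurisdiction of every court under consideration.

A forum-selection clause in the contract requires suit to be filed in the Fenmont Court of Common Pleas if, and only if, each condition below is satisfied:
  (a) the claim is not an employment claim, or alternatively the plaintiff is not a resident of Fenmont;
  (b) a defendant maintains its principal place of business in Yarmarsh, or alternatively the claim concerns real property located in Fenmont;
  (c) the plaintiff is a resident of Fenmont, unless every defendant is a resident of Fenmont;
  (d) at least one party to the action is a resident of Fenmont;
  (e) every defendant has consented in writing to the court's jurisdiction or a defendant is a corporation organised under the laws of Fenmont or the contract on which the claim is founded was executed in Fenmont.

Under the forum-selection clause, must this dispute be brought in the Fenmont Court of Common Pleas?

No

The Fenmont Court of Common Pleas:
  (a) The claim is a property claim, not an employment claim, so this disjunct is met. Condition met.
  (b) The property lies in Fenmont, so this disjunct is met. Met.
  (c) The plaintiff resides in Kelholm, not Fenmont. The proviso offers no rescue either, since the defendants reside as follows — Bram Iyer in Isthaven, Lena Halloran in Isthaven — not all in Fenmont. Fails.
  (d) No party resides in Fenmont. Not met.
  (e) Every defendant has filed written consent, so one alternative holds. Met.
  → The clause does not apply.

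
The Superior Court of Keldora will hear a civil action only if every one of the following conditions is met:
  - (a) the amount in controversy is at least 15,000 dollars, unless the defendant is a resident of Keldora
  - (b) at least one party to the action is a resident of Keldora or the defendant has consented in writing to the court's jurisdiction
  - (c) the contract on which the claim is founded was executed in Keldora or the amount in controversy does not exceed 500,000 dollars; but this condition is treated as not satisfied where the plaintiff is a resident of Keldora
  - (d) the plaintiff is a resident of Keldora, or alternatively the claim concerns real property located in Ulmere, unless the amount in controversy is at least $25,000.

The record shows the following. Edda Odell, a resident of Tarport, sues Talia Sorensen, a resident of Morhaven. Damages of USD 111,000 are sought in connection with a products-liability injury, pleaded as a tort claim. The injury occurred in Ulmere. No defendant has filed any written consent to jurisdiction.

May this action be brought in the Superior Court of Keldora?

The Superior Court of Keldora:
  (a) The amount in controversy is $111,000, which meets the USD 15,000 floor. Satisfied.
  (b) No party resides in Keldora; no such written consent has been filed — every alternative fails. Fails.
  (c) The amount in controversy is $111,000, within the 500,000 dollars ceiling, which satisfies one of the alternatives. The carve-out does not apply: the plaintiff resides in Tarport, not Keldora. Condition met.
  (d) The plaintiff resides in Tarport, not Keldora; the claim does not concern real property — every alternative fails. But the amount in controversy is 111,000 dollars, which meets the $25,000 floor, and the 'unless' clause therefore excuses the requirement. Satisfied.
  → Not every requirement is met — no jurisdiction.

No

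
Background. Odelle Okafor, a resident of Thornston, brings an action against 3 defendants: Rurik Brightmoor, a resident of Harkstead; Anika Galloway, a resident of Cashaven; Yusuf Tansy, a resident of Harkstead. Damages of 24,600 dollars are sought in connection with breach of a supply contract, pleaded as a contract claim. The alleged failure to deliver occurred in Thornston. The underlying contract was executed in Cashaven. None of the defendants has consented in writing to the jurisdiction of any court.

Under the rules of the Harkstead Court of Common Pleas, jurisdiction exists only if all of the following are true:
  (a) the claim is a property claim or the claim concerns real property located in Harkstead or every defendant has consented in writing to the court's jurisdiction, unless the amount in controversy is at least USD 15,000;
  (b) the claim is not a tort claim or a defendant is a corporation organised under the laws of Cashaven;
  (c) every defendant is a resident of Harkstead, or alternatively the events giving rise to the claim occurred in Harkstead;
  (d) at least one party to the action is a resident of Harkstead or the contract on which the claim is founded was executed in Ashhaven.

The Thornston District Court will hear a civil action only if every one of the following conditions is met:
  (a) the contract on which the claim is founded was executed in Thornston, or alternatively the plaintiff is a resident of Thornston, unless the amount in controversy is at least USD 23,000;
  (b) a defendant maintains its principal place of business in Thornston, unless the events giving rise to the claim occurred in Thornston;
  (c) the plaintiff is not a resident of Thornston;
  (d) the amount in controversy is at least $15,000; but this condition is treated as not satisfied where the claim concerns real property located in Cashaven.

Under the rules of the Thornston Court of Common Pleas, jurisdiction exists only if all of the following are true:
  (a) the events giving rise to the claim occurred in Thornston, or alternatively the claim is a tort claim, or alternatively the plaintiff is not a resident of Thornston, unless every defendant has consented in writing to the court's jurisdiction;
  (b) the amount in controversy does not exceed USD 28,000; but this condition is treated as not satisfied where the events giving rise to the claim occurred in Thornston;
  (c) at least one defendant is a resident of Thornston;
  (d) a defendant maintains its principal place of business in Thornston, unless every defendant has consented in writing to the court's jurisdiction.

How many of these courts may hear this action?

The Harkstead Court of Common Pleas:
  (a) The claim is a contract claim, not a property claim; the claim does not concern real property; no such written consent has been filed — none of the alternatives is met. However, the amount in controversy is $24,600, which meets the $15,000 floor, so the 'unless' proviso supplies this condition. Met.
  (b) The claim is a contract claim, not a tort claim, so this disjunct is met. Condition met.
  (c) The defendants reside as follows — Rurik Brightmoor in Harkstead, Anika Galloway in Cashaven, Yusuf Tansy in Harkstead — not all in Harkstead; the operative events occurred in Thornston, not Harkstead — none of the alternatives is met. Not met.
  (d) Rurik Brightmoor resides in Harkstead — that alternative is enough. Met.
  → The court lacks jurisdiction.
The Thornston District Court:
  (a) The plaintiff resides in Thornston — that alternative is enough. Condition met.
  (b) No defendant is a corporation. But the operative events occurred in Thornston, and the 'unless' clause therefore excuses the requirement. Satisfied.
  (c) The plaintiff resides in Thornston. Condition not met.
  (d) The amount in controversy is 24,600 dollars, which meets the $15,000 floor. And the carve-out is inapplicable — the claim does not concern real property. Condition met.
  → No jurisdiction.
The Thornston Court of Common Pleas:
  (a) The operative events occurred in Thornston, which satisfies one of the alternatives. Met.
  (b) The amount in controversy is USD 24,600, within the $28,000 ceiling. But the operative events occurred in Thornston, triggering the carve-out and defeating this condition. Condition not met.
  (c) No defendant resides in Thornston (they reside in Harkstead, Cashaven, Harkstead). Not met.
  (d) No defendant is a corporation. And no such written consent has been filed, so the proviso does not save it. Not met.
  → Not every requirement is met — no jurisdiction.
No court satisfies all of its conditions.

0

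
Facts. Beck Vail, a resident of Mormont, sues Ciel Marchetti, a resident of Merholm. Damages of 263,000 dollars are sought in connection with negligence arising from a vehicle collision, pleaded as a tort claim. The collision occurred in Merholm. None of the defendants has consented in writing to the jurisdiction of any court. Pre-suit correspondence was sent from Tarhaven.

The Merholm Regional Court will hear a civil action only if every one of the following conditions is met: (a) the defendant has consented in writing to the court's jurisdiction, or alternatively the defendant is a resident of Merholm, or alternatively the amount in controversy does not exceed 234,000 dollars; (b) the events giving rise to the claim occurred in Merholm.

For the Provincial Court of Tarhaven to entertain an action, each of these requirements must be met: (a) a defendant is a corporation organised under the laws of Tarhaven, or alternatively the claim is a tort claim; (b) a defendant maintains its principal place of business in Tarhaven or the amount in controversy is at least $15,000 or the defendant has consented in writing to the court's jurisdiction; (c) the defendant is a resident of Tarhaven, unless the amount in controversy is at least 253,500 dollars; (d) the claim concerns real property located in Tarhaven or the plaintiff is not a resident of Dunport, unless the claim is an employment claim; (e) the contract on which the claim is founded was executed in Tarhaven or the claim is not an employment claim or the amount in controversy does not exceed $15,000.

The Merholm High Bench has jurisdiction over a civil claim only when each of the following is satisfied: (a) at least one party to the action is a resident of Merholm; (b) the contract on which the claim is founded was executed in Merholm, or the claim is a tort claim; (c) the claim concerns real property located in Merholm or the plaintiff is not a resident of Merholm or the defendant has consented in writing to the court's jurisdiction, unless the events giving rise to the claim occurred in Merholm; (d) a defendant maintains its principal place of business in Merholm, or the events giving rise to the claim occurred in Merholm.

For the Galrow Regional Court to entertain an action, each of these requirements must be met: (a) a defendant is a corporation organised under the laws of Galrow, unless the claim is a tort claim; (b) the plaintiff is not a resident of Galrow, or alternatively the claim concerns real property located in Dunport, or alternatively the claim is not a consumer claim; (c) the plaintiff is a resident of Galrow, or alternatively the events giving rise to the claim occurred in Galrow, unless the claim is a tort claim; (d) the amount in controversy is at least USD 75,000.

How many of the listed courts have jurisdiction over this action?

The Merholm Regional Court:
  (a) The defendant resides in Merholm, which satisfies one of the alternatives. Met.
  (b) The operative events occurred in Merholm. Satisfied.
  → The court has jurisdiction.
The Provincial Court of Tarhaven:
  (a) The claim is a tort claim, so this disjunct is met. Satisfied.
  (b) The amount in controversy is 263,000 dollars, which meets the 15,000 dollars floor — that alternative is enough. Satisfied.
  (c) The defendant resides in Merholm, not Tarhaven. The proviso rescues it, though: the amount in controversy is USD 263,000, which meets the 253,500 dollars floor. Met.
  (d) The plaintiff resides in Mormont, which is not Dunport, so this disjunct is met. Condition met.
  (e) The claim is a tort claim, not an employment claim, so one alternative holds. Met.
  → Jurisdiction lies.
The Merholm High Bench:
  (a) Ciel Marchetti resides in Merholm. Satisfied.
  (b) The claim is a tort claim, so this disjunct is met. Condition met.
  (c) The plaintiff resides in Mormont, which is not Merholm — that alternative is enough. Satisfied.
  (d) The operative events occurred in Merholm, which satisfies one of the alternatives. Met.
  → Every requirement is satisfied — jurisdiction.
The Galrow Regional Court:
  (a) No defendant is a corporation. But the claim is a tort claim, and the 'unless' clause therefore excuses the requirement. Condition met.
  (b) The plaintiff resides in Mormont, which is not Galrow, which satisfies one of the alternatives. Satisfied.
  (c) The plaintiff resides in Mormont, not Galrow; the operative events occurred in Merholm, not Galrow — every alternative fails. However, the claim is a tort claim, so the 'unless' proviso supplies this condition. Met.
  (d) The amount in controversy is USD 263,000, which meets the $75,000 floor. Satisfied.
  → All conditions met; jurisdiction exists.
Courts with jurisdiction: the Merholm Regional Court, the Provincial Court of Tarhaven, the Merholm High Bench, the Galrow Regional Court — 4 in total.

4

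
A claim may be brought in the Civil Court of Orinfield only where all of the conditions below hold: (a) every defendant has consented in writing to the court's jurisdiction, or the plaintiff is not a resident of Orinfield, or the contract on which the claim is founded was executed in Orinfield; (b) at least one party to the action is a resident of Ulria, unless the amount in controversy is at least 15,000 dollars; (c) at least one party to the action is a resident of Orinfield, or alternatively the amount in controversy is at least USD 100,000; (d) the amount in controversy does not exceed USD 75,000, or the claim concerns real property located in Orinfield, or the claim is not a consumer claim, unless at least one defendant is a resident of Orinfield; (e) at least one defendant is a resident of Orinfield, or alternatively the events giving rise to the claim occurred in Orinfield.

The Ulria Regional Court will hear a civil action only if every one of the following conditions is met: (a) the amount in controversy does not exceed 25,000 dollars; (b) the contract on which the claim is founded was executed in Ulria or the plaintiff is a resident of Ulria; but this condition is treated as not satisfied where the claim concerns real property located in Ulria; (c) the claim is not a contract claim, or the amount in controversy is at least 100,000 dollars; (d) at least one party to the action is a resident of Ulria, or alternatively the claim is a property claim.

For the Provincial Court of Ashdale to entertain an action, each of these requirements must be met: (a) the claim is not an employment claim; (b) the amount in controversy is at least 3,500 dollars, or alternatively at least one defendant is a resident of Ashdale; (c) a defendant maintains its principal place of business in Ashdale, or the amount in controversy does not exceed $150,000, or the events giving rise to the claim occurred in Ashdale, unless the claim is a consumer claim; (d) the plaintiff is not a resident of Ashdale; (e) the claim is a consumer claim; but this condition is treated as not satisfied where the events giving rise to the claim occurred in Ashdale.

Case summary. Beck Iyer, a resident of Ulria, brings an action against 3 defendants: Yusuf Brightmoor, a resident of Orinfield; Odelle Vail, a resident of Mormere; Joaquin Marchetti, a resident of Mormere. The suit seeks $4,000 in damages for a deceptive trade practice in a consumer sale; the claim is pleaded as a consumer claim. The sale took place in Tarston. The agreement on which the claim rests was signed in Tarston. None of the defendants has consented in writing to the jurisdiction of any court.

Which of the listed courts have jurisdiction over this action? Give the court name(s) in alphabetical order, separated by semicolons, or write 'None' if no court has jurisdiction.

The Civil Court of Orinfield:
  (a) The plaintiff resides in Ulria, which is not Orinfield, so one alternative holds. Satisfied.
  (b) Beck Iyer resides in Ulria. Satisfied.
  (c) Yusuf Brightmoor resides in Orinfield, so one alternative holds. Met.
  (d) The amount in controversy is USD 4,000, within the USD 75,000 ceiling, so one alternative holds. Condition met.
  (e) Yusuf Brightmoor resides in Orinfield — that alternative is enough. Condition met.
  → The court has jurisdiction.
The Ulria Regional Court:
  (a) The amount in controversy is USD 4,000, within the 25,000 dollars ceiling. Satisfied.
  (b) The plaintiff resides in Ulria, so this disjunct is met. The carve-out does not apply: the claim does not concern real property. Met.
  (c) The claim is a consumer claim, not a contract claim, so this disjunct is met. Met.
  (d) Beck Iyer resides in Ulria, so one alternative holds. Satisfied.
  → All conditions met; jurisdiction exists.
The Provincial Court of Ashdale:
  (a) The claim is a consumer claim, not an employment claim. Met.
  (b) The amount in controversy is $4,000, which meets the USD 3,500 floor — that alternative is enough. Met.
  (c) The amount in controversy is 4,000 dollars, within the USD 150,000 ceiling, so one alternative holds. Condition met.
  (d) The plaintiff resides in Ulria, which is not Ashdale. Satisfied.
  (e) The claim is a consumer claim. The exception is not triggered, since the operative events occurred in Tarston, not Ashdale. Satisfied.
  → The court has jurisdiction.

the Civil Court of Orinfield; the Provincial Court of Ashdale; the Ulria Regional Court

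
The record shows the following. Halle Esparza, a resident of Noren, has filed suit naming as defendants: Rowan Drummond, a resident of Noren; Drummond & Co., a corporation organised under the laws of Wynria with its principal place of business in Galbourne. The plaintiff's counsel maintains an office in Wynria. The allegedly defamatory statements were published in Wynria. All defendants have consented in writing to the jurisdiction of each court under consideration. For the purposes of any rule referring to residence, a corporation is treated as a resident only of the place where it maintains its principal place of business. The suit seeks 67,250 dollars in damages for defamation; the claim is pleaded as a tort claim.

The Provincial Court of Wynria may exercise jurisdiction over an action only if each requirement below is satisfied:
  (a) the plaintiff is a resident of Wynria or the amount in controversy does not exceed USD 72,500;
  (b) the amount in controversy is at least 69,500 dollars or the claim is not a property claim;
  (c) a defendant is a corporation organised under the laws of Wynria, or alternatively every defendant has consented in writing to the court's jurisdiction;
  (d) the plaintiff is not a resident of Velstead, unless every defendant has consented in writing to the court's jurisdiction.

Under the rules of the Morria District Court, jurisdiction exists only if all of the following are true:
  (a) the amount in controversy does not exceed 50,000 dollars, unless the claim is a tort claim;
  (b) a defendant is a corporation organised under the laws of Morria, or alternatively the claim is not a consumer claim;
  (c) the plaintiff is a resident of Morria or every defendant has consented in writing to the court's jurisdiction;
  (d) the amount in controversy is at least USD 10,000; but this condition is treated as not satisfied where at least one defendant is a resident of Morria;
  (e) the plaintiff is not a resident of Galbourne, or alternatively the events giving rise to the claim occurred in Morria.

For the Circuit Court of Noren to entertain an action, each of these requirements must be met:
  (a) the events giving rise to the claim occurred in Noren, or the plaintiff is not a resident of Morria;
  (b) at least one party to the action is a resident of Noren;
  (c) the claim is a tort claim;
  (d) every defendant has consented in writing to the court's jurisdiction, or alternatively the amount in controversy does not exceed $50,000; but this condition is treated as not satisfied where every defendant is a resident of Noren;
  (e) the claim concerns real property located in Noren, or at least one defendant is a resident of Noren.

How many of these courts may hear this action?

The Provincial Court of Wynria:
  (a) The amount in controversy is USD 67,250, within the USD 72,500 ceiling, so this disjunct is met. Satisfied.
  (b) The claim is a tort claim, not a property claim, so one alternative holds. Met.
  (c) Drummond & Co. is organised under the laws of Wynria, so one alternative holds. Satisfied.
  (d) The plaintiff resides in Noren, which is not Velstead. Condition met.
  → The court has jurisdiction.
The Morria District Court:
  (a) The amount in controversy is USD 67,250, above the 50,000 dollars ceiling. But the claim is a tort claim, and the 'unless' clause therefore excuses the requirement. Met.
  (b) The claim is a tort claim, not a consumer claim, so this disjunct is met. Met.
  (c) Every defendant has filed written consent — that alternative is enough. Met.
  (d) The amount in controversy is USD 67,250, which meets the 10,000 dollars floor. And the carve-out is inapplicable — no defendant resides in Morria (they reside in Noren, Galbourne). Condition met.
  (e) The plaintiff resides in Noren, which is not Galbourne, so one alternative holds. Met.
  → Every requirement is satisfied — jurisdiction.
The Circuit Court of Noren:
  (a) The plaintiff resides in Noren, which is not Morria, so one alternative holds. Condition met.
  (b) Halle Esparza resides in Noren. Condition met.
  (c) The claim is a tort claim. Satisfied.
  (d) Every defendant has filed written consent, so one alternative holds. The exception is not triggered, since the defendants reside as follows — Rowan Drummond in Noren, Drummond & Co. in Galbourne — not all in Noren. Met.
  (e) Rowan Drummond resides in Noren, so this disjunct is met. Satisfied.
  → All conditions met; jurisdiction exists.
Courts with jurisdiction: the Provincial Court of Wynria, the Morria District Court, the Circuit Court of Noren — 3 in total.

3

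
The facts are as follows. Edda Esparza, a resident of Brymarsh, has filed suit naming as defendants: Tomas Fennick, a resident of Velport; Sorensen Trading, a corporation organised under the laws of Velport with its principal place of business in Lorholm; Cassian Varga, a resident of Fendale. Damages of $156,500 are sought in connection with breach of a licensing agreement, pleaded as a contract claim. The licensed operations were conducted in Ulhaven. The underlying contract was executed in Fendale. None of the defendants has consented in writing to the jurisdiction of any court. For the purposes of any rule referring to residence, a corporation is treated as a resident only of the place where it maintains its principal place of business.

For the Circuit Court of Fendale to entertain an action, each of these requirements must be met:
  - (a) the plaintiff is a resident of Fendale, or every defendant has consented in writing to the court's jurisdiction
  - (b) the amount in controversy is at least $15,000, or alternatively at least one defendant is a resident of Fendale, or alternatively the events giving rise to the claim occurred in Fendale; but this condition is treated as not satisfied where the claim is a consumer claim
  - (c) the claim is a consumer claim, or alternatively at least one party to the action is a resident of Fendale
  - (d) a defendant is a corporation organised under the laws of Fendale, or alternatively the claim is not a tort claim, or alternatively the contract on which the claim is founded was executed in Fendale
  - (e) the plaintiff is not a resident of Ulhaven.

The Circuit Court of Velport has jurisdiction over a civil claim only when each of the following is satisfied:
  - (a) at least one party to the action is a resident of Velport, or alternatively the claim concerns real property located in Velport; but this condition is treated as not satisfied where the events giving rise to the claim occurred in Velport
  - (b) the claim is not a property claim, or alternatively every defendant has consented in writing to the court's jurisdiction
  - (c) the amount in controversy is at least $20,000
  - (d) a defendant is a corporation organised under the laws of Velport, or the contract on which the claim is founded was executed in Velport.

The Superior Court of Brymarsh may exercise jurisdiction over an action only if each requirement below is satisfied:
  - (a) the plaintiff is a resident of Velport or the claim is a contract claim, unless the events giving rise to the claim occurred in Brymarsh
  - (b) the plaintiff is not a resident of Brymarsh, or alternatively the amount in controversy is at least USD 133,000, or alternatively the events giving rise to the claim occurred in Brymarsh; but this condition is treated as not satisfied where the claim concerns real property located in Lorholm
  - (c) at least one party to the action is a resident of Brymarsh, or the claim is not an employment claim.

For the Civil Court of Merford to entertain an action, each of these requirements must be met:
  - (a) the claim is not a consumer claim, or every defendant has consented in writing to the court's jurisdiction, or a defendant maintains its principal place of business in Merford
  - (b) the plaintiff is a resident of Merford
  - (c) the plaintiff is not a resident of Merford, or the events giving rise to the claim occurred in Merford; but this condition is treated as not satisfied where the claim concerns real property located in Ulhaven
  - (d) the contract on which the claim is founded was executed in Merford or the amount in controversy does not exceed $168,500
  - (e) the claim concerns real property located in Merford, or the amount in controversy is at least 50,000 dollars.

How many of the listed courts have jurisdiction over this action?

The Circuit Court of Fendale:
  (a) The plaintiff resides in Brymarsh, not Fendale; no such written consent has been filed — none of the alternatives is met. Condition not met.
  (b) The amount in controversy is 156,500 dollars, which meets the USD 15,000 floor, so this disjunct is met. The carve-out does not apply: the claim is a contract claim, not a consumer claim. Condition met.
  (c) Cassian Varga resides in Fendale, so one alternative holds. Condition met.
  (d) The claim is a contract claim, not a tort claim — that alternative is enough. Satisfied.
  (e) The plaintiff resides in Brymarsh, which is not Ulhaven. Condition met.
  → At least one condition fails; no jurisdiction.
The Circuit Court of Velport:
  (a) Tomas Fennick resides in Velport, so this disjunct is met. And the carve-out is inapplicable — the operative events occurred in Ulhaven, not Velport. Condition met.
  (b) The claim is a contract claim, not a property claim, so one alternative holds. Met.
  (c) The amount in controversy is $156,500, which meets the USD 20,000 floor. Met.
  (d) Sorensen Trading is organised under the laws of Velport, so one alternative holds. Condition met.
  → The court has jurisdiction.
The Superior Court of Brymarsh:
  (a) The claim is a contract claim, so this disjunct is met. Condition met.
  (b) The amount in controversy is $156,500, which meets the 133,000 dollars floor, so this disjunct is met. The exception is not triggered, since the claim does not concern real property. Satisfied.
  (c) Edda Esparza resides in Brymarsh, which satisfies one of the alternatives. Satisfied.
  → Every requirement is satisfied — jurisdiction.
The Civil Court of Merford:
  (a) The claim is a contract claim, not a consumer claim — that alternative is enough. Condition met.
  (b) The plaintiff resides in Brymarsh, not Merford. Not satisfied.
  (c) The plaintiff resides in Brymarsh, which is not Merford, so one alternative holds. And the carve-out is inapplicable — the claim does not concern real property. Satisfied.
  (d) The amount in controversy is USD 156,500, within the $168,500 ceiling, so this disjunct is met. Condition met.
  (e) The amount in controversy is $156,500, which meets the $50,000 floor — that alternative is enough. Satisfied.
  → The court lacks jurisdiction.
Courts with jurisdiction: the Circuit Court of Velport, the Superior Court of Brymarsh — 2 in total.

2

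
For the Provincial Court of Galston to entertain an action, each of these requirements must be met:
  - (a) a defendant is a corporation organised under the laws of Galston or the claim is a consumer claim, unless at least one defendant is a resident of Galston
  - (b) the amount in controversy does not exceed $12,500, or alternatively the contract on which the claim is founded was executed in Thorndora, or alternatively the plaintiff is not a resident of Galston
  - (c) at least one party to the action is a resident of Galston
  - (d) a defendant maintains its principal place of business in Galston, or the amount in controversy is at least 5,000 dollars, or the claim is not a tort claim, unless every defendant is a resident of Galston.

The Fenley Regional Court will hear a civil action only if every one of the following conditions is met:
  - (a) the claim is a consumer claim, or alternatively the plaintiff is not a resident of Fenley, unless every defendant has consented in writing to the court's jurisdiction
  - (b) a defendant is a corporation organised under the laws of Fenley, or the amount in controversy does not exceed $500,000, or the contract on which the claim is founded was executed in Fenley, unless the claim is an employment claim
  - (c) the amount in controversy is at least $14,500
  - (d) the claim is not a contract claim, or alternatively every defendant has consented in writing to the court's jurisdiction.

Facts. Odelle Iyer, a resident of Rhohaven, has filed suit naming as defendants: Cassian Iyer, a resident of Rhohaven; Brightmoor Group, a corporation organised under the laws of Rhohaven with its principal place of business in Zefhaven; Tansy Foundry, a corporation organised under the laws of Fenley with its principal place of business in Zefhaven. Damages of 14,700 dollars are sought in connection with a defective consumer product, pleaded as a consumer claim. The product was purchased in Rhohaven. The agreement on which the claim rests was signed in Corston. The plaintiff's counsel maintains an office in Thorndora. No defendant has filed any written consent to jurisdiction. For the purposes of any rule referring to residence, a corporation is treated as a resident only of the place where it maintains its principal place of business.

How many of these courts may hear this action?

The Provincial Court of Galston:
  (a) The claim is a consumer claim, which satisfies one of the alternatives. Met.
  (b) The plaintiff resides in Rhohaven, which is not Galston — that alternative is enough. Satisfied.
  (c) No party resides in Galston. Not satisfied.
  (d) The amount in controversy is 14,700 dollars, which meets the USD 5,000 floor — that alternative is enough. Satisfied.
  → No jurisdiction.
The Fenley Regional Court:
  (a) The claim is a consumer claim, so this disjunct is met. Satisfied.
  (b) Tansy Foundry is organised under the laws of Fenley, so one alternative holds. Condition met.
  (c) The amount in controversy is USD 14,700, which meets the $14,500 floor. Condition met.
  (d) The claim is a consumer claim, not a contract claim, which satisfies one of the alternatives. Met.
  → Every requirement is satisfied — jurisdiction.
Courts with jurisdiction: the Fenley Regional Court — 1 in total.

1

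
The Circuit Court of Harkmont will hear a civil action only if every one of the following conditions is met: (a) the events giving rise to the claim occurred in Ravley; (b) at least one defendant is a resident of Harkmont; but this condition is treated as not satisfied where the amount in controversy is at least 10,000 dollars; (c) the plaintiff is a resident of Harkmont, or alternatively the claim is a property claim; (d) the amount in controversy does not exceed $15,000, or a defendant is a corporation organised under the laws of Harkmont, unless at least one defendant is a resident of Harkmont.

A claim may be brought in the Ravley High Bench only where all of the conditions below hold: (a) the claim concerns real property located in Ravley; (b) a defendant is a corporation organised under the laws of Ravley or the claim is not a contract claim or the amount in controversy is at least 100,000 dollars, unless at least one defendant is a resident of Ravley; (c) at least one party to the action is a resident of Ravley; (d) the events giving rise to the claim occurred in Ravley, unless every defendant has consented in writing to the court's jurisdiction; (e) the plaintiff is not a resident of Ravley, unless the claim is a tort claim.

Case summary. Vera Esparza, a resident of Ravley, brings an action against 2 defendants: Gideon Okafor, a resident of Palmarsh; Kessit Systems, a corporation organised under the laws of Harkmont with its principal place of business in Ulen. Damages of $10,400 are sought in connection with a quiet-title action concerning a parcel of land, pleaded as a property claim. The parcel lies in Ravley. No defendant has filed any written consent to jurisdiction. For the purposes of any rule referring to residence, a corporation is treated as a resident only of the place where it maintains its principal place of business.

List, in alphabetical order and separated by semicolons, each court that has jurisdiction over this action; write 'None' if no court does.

None

The Circuit Court of Harkmont:
  (a) The operative events occurred in Ravley. Condition met.
  (b) No defendant resides in Harkmont (they reside in Palmarsh, Ulen). Fails.
  (c) The claim is a property claim, so one alternative holds. Condition met.
  (d) The amount in controversy is $10,400, within the USD 15,000 ceiling, which satisfies one of the alternatives. Satisfied.
  → The court lacks jurisdiction.
The Ravley High Bench:
  (a) The property lies in Ravley. Satisfied.
  (b) The claim is a property claim, not a contract claim, so this disjunct is met. Satisfied.
  (c) Vera Esparza resides in Ravley. Condition met.
  (d) The operative events occurred in Ravley. Satisfied.
  (e) The plaintiff resides in Ravley. The proviso offers no rescue either, since the claim is a property claim, not a tort claim. Condition not met.
  → At least one condition fails; no jurisdiction.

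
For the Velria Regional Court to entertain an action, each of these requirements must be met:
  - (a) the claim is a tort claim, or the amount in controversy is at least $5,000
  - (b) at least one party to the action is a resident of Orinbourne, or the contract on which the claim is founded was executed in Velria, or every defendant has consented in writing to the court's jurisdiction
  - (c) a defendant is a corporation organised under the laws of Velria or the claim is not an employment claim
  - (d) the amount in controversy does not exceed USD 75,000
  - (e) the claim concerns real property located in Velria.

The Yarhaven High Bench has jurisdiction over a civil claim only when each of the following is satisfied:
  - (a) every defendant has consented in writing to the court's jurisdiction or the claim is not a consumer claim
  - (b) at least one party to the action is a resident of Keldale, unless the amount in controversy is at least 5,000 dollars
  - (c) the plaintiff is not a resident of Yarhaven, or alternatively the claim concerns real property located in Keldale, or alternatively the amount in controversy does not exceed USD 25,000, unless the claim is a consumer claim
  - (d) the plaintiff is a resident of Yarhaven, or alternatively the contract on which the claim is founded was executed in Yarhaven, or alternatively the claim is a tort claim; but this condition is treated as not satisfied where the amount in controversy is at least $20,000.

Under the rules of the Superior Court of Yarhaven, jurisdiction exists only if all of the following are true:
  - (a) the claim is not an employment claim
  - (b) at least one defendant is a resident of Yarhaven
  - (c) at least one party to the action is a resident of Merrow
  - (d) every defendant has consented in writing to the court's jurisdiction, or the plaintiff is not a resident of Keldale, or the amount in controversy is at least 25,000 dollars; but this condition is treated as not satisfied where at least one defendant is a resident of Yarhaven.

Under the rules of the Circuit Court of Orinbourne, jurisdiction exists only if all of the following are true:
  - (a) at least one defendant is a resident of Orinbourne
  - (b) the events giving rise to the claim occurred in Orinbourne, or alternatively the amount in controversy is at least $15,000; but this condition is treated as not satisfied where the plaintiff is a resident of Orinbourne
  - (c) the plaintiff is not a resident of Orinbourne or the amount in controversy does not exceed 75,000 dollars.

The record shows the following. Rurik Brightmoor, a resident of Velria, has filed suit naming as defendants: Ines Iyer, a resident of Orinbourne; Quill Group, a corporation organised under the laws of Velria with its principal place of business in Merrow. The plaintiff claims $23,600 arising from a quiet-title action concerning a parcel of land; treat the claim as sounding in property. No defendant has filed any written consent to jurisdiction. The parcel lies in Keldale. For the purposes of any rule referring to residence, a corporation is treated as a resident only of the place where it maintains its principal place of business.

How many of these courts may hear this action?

The Velria Regional Court:
  (a) The amount in controversy is USD 23,600, which meets the 5,000 dollars floor, so this disjunct is met. Met.
  (b) Ines Iyer resides in Orinbourne, which satisfies one of the alternatives. Met.
  (c) Quill Group is organised under the laws of Velria, so this disjunct is met. Condition met.
  (d) The amount in controversy is USD 23,600, within the USD 75,000 ceiling. Condition met.
  (e) The property lies in Keldale, not Velria. Not satisfied.
  → The court lacks jurisdiction.
The Yarhaven High Bench:
  (a) The claim is a property claim, not a consumer claim, so this disjunct is met. Condition met.
  (b) No party resides in Keldale. The proviso rescues it, though: the amount in controversy is 23,600 dollars, which meets the USD 5,000 floor. Met.
  (c) The plaintiff resides in Velria, which is not Yarhaven, which satisfies one of the alternatives. Satisfied.
  (d) The plaintiff resides in Velria, not Yarhaven; no contract (and hence no place of execution) is alleged; the claim is a property claim, not a tort claim — none of the alternatives is met. Not satisfied.
  → No jurisdiction.
The Superior Court of Yarhaven:
  (a) The claim is a property claim, not an employment claim. Condition met.
  (b) No defendant resides in Yarhaven (they reside in Orinbourne, Merrow). Condition not met.
  (c) Quill Group resides in Merrow. Satisfied.
  (d) The plaintiff resides in Velria, which is not Keldale, which satisfies one of the alternatives. And the carve-out is inapplicable — no defendant resides in Yarhaven (they reside in Orinbourne, Merrow). Condition met.
  → The court lacks jurisdiction.
The Circuit Court of Orinbourne:
  (a) Ines Iyer resides in Orinbourne. Condition met.
  (b) The amount in controversy is 23,600 dollars, which meets the 15,000 dollars floor — that alternative is enough. The carve-out does not apply: the plaintiff resides in Velria, not Orinbourne. Condition met.
  (c) The plaintiff resides in Velria, which is not Orinbourne, so one alternative holds. Satisfied.
  → Every requirement is satisfied — jurisdiction.
Courts with jurisdiction: the Circuit Court of Orinbourne — 1 in total.

1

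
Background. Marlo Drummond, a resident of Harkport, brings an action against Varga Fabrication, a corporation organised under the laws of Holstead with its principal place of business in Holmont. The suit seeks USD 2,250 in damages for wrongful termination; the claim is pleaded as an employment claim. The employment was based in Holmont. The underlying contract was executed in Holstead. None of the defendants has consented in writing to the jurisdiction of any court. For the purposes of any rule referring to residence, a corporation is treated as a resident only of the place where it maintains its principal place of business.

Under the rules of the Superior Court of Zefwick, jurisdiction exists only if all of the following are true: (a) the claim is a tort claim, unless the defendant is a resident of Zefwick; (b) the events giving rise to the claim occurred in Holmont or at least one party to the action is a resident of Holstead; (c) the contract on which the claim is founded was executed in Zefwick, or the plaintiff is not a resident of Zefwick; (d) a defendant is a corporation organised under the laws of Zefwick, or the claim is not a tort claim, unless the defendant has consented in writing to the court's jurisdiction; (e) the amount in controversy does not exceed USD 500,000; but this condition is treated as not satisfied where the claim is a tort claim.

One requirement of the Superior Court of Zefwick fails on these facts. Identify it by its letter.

The Superior Court of Zefwick:
  (a) The claim is an employment claim, not a tort claim. Nor does the 'unless' clause help: the defendant resides in Holmont, not Zefwick. Fails.
  (b) The operative events occurred in Holmont — that alternative is enough. Satisfied.
  (c) The plaintiff resides in Harkport, which is not Zefwick, so one alternative holds. Met.
  (d) The claim is an employment claim, not a tort claim, which satisfies one of the alternatives. Condition met.
  (e) The amount in controversy is $2,250, within the 500,000 dollars ceiling. The exception is not triggered, since the claim is an employment claim, not a tort claim. Satisfied.
Only condition (a) fails.

(a)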